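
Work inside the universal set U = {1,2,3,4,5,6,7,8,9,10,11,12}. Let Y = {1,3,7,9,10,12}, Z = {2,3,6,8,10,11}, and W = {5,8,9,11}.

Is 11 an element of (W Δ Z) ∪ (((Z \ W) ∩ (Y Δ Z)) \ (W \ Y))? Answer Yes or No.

No

11 ∈ W and 11 ∈ Z, so 11 ∉ W Δ Z
11 ∈ Z and 11 ∈ W, so 11 ∉ Z \ W
11 ∉ Y and 11 ∈ Z, so 11 ∈ Y Δ Z
11 ∉ (Z \ W) and 11 ∈ (Y Δ Z), so 11 ∉ (Z \ W) ∩ (Y Δ Z)
11 ∈ W and 11 ∉ Y, so 11 ∈ W \ Y
11 ∉ ((Z \ W) ∩ (Y Δ Z)) and 11 ∈ (W \ Y), so 11 ∉ ((Z \ W) ∩ (Y Δ Z)) \ (W \ Y)
11 ∉ (W Δ Z) and 11 ∉ (((Z \ W) ∩ (Y Δ Z)) \ (W \ Y)), so 11 ∉ (W Δ Z) ∪ (((Z \ W) ∩ (Y Δ Z)) \ (W \ Y))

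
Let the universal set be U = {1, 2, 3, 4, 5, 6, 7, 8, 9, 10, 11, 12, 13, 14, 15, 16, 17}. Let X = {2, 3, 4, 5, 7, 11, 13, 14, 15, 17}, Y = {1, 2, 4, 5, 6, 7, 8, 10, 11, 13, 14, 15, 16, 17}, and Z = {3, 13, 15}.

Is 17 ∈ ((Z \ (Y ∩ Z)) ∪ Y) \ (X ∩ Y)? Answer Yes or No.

17 ∈ Y and 17 ∉ Z, so 17 ∉ Y ∩ Z
17 ∉ Z and 17 ∉ (Y ∩ Z), so 17 ∉ Z \ (Y ∩ Z)
17 ∉ (Z \ (Y ∩ Z)) and 17 ∈ Y, so 17 ∈ (Z \ (Y ∩ Z)) ∪ Y
17 ∈ X and 17 ∈ Y, so 17 ∈ X ∩ Y
17 ∈ ((Z \ (Y ∩ Z)) ∪ Y) and 17 ∈ (X ∩ Y), so 17 ∉ ((Z \ (Y ∩ Z)) ∪ Y) \ (X ∩ Y)

No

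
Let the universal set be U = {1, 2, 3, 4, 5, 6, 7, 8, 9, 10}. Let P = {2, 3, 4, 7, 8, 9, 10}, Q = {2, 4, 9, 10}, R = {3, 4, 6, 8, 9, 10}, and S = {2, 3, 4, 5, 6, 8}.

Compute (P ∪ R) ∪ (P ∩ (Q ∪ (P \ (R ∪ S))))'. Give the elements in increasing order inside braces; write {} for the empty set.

{1, 2, 3, 4, 5, 6, 7, 8, 9, 10}

P ∪ R = {2, 3, 4, 6, 7, 8, 9, 10}
R ∪ S = {2, 3, 4, 5, 6, 8, 9, 10}
P \ (R ∪ S) = {7}
Q ∪ (P \ (R ∪ S)) = {2, 4, 7, 9, 10}
P ∩ (Q ∪ (P \ (R ∪ S))) = {2, 4, 7, 9, 10}
(P ∩ (Q ∪ (P \ (R ∪ S))))' = {1, 3, 5, 6, 8}
(P ∪ R) ∪ (P ∩ (Q ∪ (P \ (R ∪ S))))' = {1, 2, 3, 4, 5, 6, 7, 8, 9, 10}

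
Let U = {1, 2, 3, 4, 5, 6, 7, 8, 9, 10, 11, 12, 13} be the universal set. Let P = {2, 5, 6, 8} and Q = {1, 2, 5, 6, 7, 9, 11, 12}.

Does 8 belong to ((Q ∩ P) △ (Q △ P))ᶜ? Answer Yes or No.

No

8 ∉ Q and 8 ∈ P, so 8 ∉ Q ∩ P
8 ∉ Q and 8 ∈ P, so 8 ∈ Q △ P
8 ∉ (Q ∩ P) and 8 ∈ (Q △ P), so 8 ∈ (Q ∩ P) △ (Q △ P)
8 ∉ ((Q ∩ P) △ (Q △ P))ᶜ since 8 ∈ ((Q ∩ P) △ (Q △ P))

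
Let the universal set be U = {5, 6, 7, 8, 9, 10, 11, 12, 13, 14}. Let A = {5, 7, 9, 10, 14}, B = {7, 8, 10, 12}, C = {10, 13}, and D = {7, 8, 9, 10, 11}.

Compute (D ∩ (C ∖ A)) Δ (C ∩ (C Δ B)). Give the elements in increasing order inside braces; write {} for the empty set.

C ∖ A = {13}
D ∩ (C ∖ A) = {}
C Δ B = {7, 8, 12, 13}
C ∩ (C Δ B) = {13}
(D ∩ (C ∖ A)) Δ (C ∩ (C Δ B)) = {13}

{13}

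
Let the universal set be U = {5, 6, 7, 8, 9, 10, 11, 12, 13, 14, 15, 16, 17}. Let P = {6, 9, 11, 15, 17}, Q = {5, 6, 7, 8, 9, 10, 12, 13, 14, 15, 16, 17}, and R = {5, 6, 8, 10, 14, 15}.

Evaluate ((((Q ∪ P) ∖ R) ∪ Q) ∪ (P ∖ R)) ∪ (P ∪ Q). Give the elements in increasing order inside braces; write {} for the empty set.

{5, 6, 7, 8, 9, 10, 11, 12, 13, 14, 15, 16, 17}

Q ∪ P = {5, 6, 7, 8, 9, 10, 11, 12, 13, 14, 15, 16, 17}
(Q ∪ P) ∖ R = {7, 9, 11, 12, 13, 16, 17}
((Q ∪ P) ∖ R) ∪ Q = {5, 6, 7, 8, 9, 10, 11, 12, 13, 14, 15, 16, 17}
P ∖ R = {9, 11, 17}
(((Q ∪ P) ∖ R) ∪ Q) ∪ (P ∖ R) = {5, 6, 7, 8, 9, 10, 11, 12, 13, 14, 15, 16, 17}
P ∪ Q = {5, 6, 7, 8, 9, 10, 11, 12, 13, 14, 15, 16, 17}
((((Q ∪ P) ∖ R) ∪ Q) ∪ (P ∖ R)) ∪ (P ∪ Q) = {5, 6, 7, 8, 9, 10, 11, 12, 13, 14, 15, 16, 17}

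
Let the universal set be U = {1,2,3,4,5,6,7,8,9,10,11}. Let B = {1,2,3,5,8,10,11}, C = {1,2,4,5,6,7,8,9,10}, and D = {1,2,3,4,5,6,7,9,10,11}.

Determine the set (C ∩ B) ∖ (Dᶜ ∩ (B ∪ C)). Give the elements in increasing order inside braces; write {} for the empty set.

C ∩ B = {1,2,5,8,10}
Dᶜ = {8}
B ∪ C = {1,2,3,4,5,6,7,8,9,10,11}
Dᶜ ∩ (B ∪ C) = {8}
(C ∩ B) ∖ (Dᶜ ∩ (B ∪ C)) = {1,2,5,10}

{1,2,5,10}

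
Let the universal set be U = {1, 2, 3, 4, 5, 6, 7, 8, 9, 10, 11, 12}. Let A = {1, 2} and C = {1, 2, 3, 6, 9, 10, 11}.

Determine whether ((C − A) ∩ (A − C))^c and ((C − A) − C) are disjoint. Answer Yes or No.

Yes

C − A = {3, 6, 9, 10, 11}
A − C = {}
(C − A) ∩ (A − C) = {}
((C − A) ∩ (A − C))^c = {1, 2, 3, 4, 5, 6, 7, 8, 9, 10, 11, 12}
(C − A) − C = {}
{1, 2, 3, 4, 5, 6, 7, 8, 9, 10, 11, 12} and {} share no elements.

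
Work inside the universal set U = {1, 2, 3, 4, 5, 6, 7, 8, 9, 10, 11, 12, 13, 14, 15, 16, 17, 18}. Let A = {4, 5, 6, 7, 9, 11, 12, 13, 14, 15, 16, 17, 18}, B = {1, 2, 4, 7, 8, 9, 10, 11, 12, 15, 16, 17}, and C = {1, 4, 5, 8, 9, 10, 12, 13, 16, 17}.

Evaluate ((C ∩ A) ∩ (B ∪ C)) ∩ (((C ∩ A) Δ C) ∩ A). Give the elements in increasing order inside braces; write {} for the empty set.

{}

C ∩ A = {4, 5, 9, 12, 13, 16, 17}
B ∪ C = {1, 2, 4, 5, 7, 8, 9, 10, 11, 12, 13, 15, 16, 17}
(C ∩ A) ∩ (B ∪ C) = {4, 5, 9, 12, 13, 16, 17}
(C ∩ A) Δ C = {1, 8, 10}
((C ∩ A) Δ C) ∩ A = {}
((C ∩ A) ∩ (B ∪ C)) ∩ (((C ∩ A) Δ C) ∩ A) = {}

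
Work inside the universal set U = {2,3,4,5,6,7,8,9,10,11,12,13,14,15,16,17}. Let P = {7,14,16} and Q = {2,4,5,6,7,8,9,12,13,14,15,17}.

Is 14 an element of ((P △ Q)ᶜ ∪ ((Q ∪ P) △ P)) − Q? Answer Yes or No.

14 ∈ P and 14 ∈ Q, so 14 ∉ P △ Q
14 ∈ (P △ Q)ᶜ since 14 ∉ (P △ Q)
14 ∈ Q and 14 ∈ P, so 14 ∈ Q ∪ P
14 ∈ (Q ∪ P) and 14 ∈ P, so 14 ∉ (Q ∪ P) △ P
14 ∈ (P △ Q)ᶜ and 14 ∉ ((Q ∪ P) △ P), so 14 ∈ (P △ Q)ᶜ ∪ ((Q ∪ P) △ P)
14 ∈ ((P △ Q)ᶜ ∪ ((Q ∪ P) △ P)) and 14 ∈ Q, so 14 ∉ ((P △ Q)ᶜ ∪ ((Q ∪ P) △ P)) − Q

No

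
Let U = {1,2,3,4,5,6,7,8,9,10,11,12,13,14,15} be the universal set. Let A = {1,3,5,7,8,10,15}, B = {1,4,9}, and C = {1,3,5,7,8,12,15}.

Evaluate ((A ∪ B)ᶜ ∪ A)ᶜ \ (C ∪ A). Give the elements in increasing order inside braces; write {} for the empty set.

{4,9}

A ∪ B = {1,3,4,5,7,8,9,10,15}
(A ∪ B)ᶜ = {2,6,11,12,13,14}
(A ∪ B)ᶜ ∪ A = {1,2,3,5,6,7,8,10,11,12,13,14,15}
((A ∪ B)ᶜ ∪ A)ᶜ = {4,9}
C ∪ A = {1,3,5,7,8,10,12,15}
((A ∪ B)ᶜ ∪ A)ᶜ \ (C ∪ A) = {4,9}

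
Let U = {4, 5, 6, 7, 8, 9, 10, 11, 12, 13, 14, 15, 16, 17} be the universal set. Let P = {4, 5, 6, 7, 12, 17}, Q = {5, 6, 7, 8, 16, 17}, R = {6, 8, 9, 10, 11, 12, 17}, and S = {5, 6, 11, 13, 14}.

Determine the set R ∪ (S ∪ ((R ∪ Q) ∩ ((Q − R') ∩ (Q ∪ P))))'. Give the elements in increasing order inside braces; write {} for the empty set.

R ∪ Q = {5, 6, 7, 8, 9, 10, 11, 12, 16, 17}
R' = {4, 5, 7, 13, 14, 15, 16}
Q − R' = {6, 8, 17}
Q ∪ P = {4, 5, 6, 7, 8, 12, 16, 17}
(Q − R') ∩ (Q ∪ P) = {6, 8, 17}
(R ∪ Q) ∩ ((Q − R') ∩ (Q ∪ P)) = {6, 8, 17}
S ∪ ((R ∪ Q) ∩ ((Q − R') ∩ (Q ∪ P))) = {5, 6, 8, 11, 13, 14, 17}
(S ∪ ((R ∪ Q) ∩ ((Q − R') ∩ (Q ∪ P))))' = {4, 7, 9, 10, 12, 15, 16}
R ∪ (S ∪ ((R ∪ Q) ∩ ((Q − R') ∩ (Q ∪ P))))' = {4, 6, 7, 8, 9, 10, 11, 12, 15, 16, 17}

{4, 6, 7, 8, 9, 10, 11, 12, 15, 16, 17}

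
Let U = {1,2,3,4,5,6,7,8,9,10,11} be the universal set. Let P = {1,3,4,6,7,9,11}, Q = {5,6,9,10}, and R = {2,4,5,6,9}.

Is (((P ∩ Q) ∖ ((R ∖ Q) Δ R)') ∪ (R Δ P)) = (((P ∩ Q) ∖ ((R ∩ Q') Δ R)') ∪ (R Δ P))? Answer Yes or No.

P ∩ Q = {6,9}
R ∖ Q = {2,4}
(R ∖ Q) Δ R = {5,6,9}
((R ∖ Q) Δ R)' = {1,2,3,4,7,8,10,11}
(P ∩ Q) ∖ ((R ∖ Q) Δ R)' = {6,9}
R Δ P = {1,2,3,5,7,11}
((P ∩ Q) ∖ ((R ∖ Q) Δ R)') ∪ (R Δ P) = {1,2,3,5,6,7,9,11}
Q' = {1,2,3,4,7,8,11}
R ∩ Q' = {2,4}
(R ∩ Q') Δ R = {5,6,9}
((R ∩ Q') Δ R)' = {1,2,3,4,7,8,10,11}
(P ∩ Q) ∖ ((R ∩ Q') Δ R)' = {6,9}
((P ∩ Q) ∖ ((R ∩ Q') Δ R)') ∪ (R Δ P) = {1,2,3,5,6,7,9,11}
Both equal {1,2,3,5,6,7,9,11}, so ((P ∩ Q) ∖ ((R ∖ Q) Δ R)') ∪ (R Δ P) = ((P ∩ Q) ∖ ((R ∩ Q') Δ R)') ∪ (R Δ P).

Yes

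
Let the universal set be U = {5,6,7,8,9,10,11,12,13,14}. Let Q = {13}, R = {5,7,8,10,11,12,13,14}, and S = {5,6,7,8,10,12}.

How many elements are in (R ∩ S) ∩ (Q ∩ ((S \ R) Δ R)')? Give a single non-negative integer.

R ∩ S = {5,7,8,10,12}
S \ R = {6}
(S \ R) Δ R = {5,6,7,8,10,11,12,13,14}
((S \ R) Δ R)' = {9}
Q ∩ ((S \ R) Δ R)' = {}
(R ∩ S) ∩ (Q ∩ ((S \ R) Δ R)') = {}
|(R ∩ S) ∩ (Q ∩ ((S \ R) Δ R)')| = 0

0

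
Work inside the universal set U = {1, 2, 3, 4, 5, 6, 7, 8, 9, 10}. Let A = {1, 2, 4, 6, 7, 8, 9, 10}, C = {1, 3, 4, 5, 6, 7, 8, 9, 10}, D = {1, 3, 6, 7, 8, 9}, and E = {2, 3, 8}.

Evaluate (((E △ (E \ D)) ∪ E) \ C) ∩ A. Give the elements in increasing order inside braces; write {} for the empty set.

E \ D = {2}
E △ (E \ D) = {3, 8}
(E △ (E \ D)) ∪ E = {2, 3, 8}
((E △ (E \ D)) ∪ E) \ C = {2}
(((E △ (E \ D)) ∪ E) \ C) ∩ A = {2}

{2}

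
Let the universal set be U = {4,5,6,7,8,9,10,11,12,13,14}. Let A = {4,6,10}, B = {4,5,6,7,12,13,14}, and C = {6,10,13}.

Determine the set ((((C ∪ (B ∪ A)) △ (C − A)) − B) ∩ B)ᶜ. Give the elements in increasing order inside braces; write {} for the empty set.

{4,5,6,7,8,9,10,11,12,13,14}

B ∪ A = {4,5,6,7,10,12,13,14}
C ∪ (B ∪ A) = {4,5,6,7,10,12,13,14}
C − A = {13}
(C ∪ (B ∪ A)) △ (C − A) = {4,5,6,7,10,12,14}
((C ∪ (B ∪ A)) △ (C − A)) − B = {10}
(((C ∪ (B ∪ A)) △ (C − A)) − B) ∩ B = {}
((((C ∪ (B ∪ A)) △ (C − A)) − B) ∩ B)ᶜ = {4,5,6,7,8,9,10,11,12,13,14}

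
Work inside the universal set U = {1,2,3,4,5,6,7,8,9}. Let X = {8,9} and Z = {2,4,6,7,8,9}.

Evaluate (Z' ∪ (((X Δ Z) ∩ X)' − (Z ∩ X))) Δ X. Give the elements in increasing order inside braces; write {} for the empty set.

Z' = {1,3,5}
X Δ Z = {2,4,6,7}
(X Δ Z) ∩ X = {}
((X Δ Z) ∩ X)' = {1,2,3,4,5,6,7,8,9}
Z ∩ X = {8,9}
((X Δ Z) ∩ X)' − (Z ∩ X) = {1,2,3,4,5,6,7}
Z' ∪ (((X Δ Z) ∩ X)' − (Z ∩ X)) = {1,2,3,4,5,6,7}
(Z' ∪ (((X Δ Z) ∩ X)' − (Z ∩ X))) Δ X = {1,2,3,4,5,6,7,8,9}

{1,2,3,4,5,6,7,8,9}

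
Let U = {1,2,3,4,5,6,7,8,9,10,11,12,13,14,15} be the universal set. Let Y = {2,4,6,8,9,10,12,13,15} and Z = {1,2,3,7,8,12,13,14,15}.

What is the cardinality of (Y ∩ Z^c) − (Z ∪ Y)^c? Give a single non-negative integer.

Z^c = {4,5,6,9,10,11}
Y ∩ Z^c = {4,6,9,10}
Z ∪ Y = {1,2,3,4,6,7,8,9,10,12,13,14,15}
(Z ∪ Y)^c = {5,11}
(Y ∩ Z^c) − (Z ∪ Y)^c = {4,6,9,10}
|(Y ∩ Z^c) − (Z ∪ Y)^c| = 4

4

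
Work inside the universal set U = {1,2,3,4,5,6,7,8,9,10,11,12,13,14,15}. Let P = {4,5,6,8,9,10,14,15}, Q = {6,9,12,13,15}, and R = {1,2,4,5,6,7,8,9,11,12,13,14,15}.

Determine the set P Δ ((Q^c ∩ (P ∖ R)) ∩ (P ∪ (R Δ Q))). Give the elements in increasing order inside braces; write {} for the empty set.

Q^c = {1,2,3,4,5,7,8,10,11,14}
P ∖ R = {10}
Q^c ∩ (P ∖ R) = {10}
R Δ Q = {1,2,4,5,7,8,11,14}
P ∪ (R Δ Q) = {1,2,4,5,6,7,8,9,10,11,14,15}
(Q^c ∩ (P ∖ R)) ∩ (P ∪ (R Δ Q)) = {10}
P Δ ((Q^c ∩ (P ∖ R)) ∩ (P ∪ (R Δ Q))) = {4,5,6,8,9,14,15}

{4,5,6,8,9,14,15}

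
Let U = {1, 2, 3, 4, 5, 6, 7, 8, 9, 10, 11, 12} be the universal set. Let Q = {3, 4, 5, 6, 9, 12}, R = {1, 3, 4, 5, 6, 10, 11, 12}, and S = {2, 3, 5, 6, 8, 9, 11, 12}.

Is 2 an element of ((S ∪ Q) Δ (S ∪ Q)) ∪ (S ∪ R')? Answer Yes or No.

2 ∈ S and 2 ∉ Q, so 2 ∈ S ∪ Q
2 ∈ S and 2 ∉ Q, so 2 ∈ S ∪ Q
2 ∈ (S ∪ Q) and 2 ∈ (S ∪ Q), so 2 ∉ (S ∪ Q) Δ (S ∪ Q)
2 ∉ R, so 2 ∈ R'
2 ∈ S and 2 ∈ R', so 2 ∈ S ∪ R'
2 ∉ ((S ∪ Q) Δ (S ∪ Q)) and 2 ∈ (S ∪ R'), so 2 ∈ ((S ∪ Q) Δ (S ∪ Q)) ∪ (S ∪ R')

Yes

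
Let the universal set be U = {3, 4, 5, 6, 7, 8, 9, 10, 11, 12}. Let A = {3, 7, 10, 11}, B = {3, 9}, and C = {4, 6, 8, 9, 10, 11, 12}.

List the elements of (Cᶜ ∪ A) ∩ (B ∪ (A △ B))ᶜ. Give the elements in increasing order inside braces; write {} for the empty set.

{5}

Cᶜ = {3, 5, 7}
Cᶜ ∪ A = {3, 5, 7, 10, 11}
A △ B = {7, 9, 10, 11}
B ∪ (A △ B) = {3, 7, 9, 10, 11}
(B ∪ (A △ B))ᶜ = {4, 5, 6, 8, 12}
(Cᶜ ∪ A) ∩ (B ∪ (A △ B))ᶜ = {5}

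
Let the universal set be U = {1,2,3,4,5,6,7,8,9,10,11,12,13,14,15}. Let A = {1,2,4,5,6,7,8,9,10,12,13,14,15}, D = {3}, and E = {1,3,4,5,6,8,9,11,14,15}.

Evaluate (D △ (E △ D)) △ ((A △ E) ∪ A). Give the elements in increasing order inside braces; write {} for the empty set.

E △ D = {1,4,5,6,8,9,11,14,15}
D △ (E △ D) = {1,3,4,5,6,8,9,11,14,15}
A △ E = {2,3,7,10,11,12,13}
(A △ E) ∪ A = {1,2,3,4,5,6,7,8,9,10,11,12,13,14,15}
(D △ (E △ D)) △ ((A △ E) ∪ A) = {2,7,10,12,13}

{2,7,10,12,13}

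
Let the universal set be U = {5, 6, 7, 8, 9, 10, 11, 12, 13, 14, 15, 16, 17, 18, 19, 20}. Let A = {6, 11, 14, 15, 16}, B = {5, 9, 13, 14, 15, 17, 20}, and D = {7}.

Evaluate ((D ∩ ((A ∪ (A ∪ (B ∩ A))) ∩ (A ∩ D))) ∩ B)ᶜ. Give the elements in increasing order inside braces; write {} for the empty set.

{5, 6, 7, 8, 9, 10, 11, 12, 13, 14, 15, 16, 17, 18, 19, 20}

B ∩ A = {14, 15}
A ∪ (B ∩ A) = {6, 11, 14, 15, 16}
A ∪ (A ∪ (B ∩ A)) = {6, 11, 14, 15, 16}
A ∩ D = {}
(A ∪ (A ∪ (B ∩ A))) ∩ (A ∩ D) = {}
D ∩ ((A ∪ (A ∪ (B ∩ A))) ∩ (A ∩ D)) = {}
(D ∩ ((A ∪ (A ∪ (B ∩ A))) ∩ (A ∩ D))) ∩ B = {}
((D ∩ ((A ∪ (A ∪ (B ∩ A))) ∩ (A ∩ D))) ∩ B)ᶜ = {5, 6, 7, 8, 9, 10, 11, 12, 13, 14, 15, 16, 17, 18, 19, 20}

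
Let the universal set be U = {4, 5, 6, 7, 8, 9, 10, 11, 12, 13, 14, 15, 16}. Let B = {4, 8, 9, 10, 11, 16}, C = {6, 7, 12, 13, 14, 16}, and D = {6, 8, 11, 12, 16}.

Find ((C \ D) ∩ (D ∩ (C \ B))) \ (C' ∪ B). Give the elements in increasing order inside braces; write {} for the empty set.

C \ D = {7, 13, 14}
C \ B = {6, 7, 12, 13, 14}
D ∩ (C \ B) = {6, 12}
(C \ D) ∩ (D ∩ (C \ B)) = {}
C' = {4, 5, 8, 9, 10, 11, 15}
C' ∪ B = {4, 5, 8, 9, 10, 11, 15, 16}
((C \ D) ∩ (D ∩ (C \ B))) \ (C' ∪ B) = {}

{}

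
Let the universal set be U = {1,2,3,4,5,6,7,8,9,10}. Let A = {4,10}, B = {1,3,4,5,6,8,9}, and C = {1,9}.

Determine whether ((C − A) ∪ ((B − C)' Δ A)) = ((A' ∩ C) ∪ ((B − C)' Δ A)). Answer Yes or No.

C − A = {1,9}
B − C = {3,4,5,6,8}
(B − C)' = {1,2,7,9,10}
(B − C)' Δ A = {1,2,4,7,9}
(C − A) ∪ ((B − C)' Δ A) = {1,2,4,7,9}
A' = {1,2,3,5,6,7,8,9}
A' ∩ C = {1,9}
(A' ∩ C) ∪ ((B − C)' Δ A) = {1,2,4,7,9}
Both equal {1,2,4,7,9}, so (C − A) ∪ ((B − C)' Δ A) = (A' ∩ C) ∪ ((B − C)' Δ A).

Yes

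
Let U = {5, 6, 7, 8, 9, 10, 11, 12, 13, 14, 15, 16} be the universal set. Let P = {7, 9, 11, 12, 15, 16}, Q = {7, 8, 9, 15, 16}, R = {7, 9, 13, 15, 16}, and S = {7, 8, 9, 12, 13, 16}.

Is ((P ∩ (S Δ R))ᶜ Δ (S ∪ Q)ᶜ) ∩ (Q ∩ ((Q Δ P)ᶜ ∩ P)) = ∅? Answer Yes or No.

S Δ R = {8, 12, 15}
P ∩ (S Δ R) = {12, 15}
(P ∩ (S Δ R))ᶜ = {5, 6, 7, 8, 9, 10, 11, 13, 14, 16}
S ∪ Q = {7, 8, 9, 12, 13, 15, 16}
(S ∪ Q)ᶜ = {5, 6, 10, 11, 14}
(P ∩ (S Δ R))ᶜ Δ (S ∪ Q)ᶜ = {7, 8, 9, 13, 16}
Q Δ P = {8, 11, 12}
(Q Δ P)ᶜ = {5, 6, 7, 9, 10, 13, 14, 15, 16}
(Q Δ P)ᶜ ∩ P = {7, 9, 15, 16}
Q ∩ ((Q Δ P)ᶜ ∩ P) = {7, 9, 15, 16}
7 lies in both, so they are not disjoint.

No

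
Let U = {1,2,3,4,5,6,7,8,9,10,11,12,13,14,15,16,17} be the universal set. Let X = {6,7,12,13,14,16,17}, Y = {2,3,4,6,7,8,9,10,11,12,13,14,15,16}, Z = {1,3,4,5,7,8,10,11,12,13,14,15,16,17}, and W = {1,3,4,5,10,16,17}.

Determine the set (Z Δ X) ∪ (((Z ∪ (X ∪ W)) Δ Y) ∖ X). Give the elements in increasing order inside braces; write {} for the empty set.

{1,2,3,4,5,6,8,9,10,11,15}

Z Δ X = {1,3,4,5,6,8,10,11,15}
X ∪ W = {1,3,4,5,6,7,10,12,13,14,16,17}
Z ∪ (X ∪ W) = {1,3,4,5,6,7,8,10,11,12,13,14,15,16,17}
(Z ∪ (X ∪ W)) Δ Y = {1,2,5,9,17}
((Z ∪ (X ∪ W)) Δ Y) ∖ X = {1,2,5,9}
(Z Δ X) ∪ (((Z ∪ (X ∪ W)) Δ Y) ∖ X) = {1,2,3,4,5,6,8,9,10,11,15}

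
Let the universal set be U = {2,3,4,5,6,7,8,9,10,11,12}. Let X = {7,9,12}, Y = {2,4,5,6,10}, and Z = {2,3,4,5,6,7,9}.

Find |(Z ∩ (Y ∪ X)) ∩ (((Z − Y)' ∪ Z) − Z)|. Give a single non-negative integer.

Y ∪ X = {2,4,5,6,7,9,10,12}
Z ∩ (Y ∪ X) = {2,4,5,6,7,9}
Z − Y = {3,7,9}
(Z − Y)' = {2,4,5,6,8,10,11,12}
(Z − Y)' ∪ Z = {2,3,4,5,6,7,8,9,10,11,12}
((Z − Y)' ∪ Z) − Z = {8,10,11,12}
(Z ∩ (Y ∪ X)) ∩ (((Z − Y)' ∪ Z) − Z) = {}
|(Z ∩ (Y ∪ X)) ∩ (((Z − Y)' ∪ Z) − Z)| = 0

0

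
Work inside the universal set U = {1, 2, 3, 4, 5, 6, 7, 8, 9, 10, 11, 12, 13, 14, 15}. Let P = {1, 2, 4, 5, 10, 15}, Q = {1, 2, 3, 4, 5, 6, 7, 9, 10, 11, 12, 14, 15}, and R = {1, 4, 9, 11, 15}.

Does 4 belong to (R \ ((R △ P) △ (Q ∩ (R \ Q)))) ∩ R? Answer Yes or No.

4 ∈ R and 4 ∈ P, so 4 ∉ R △ P
4 ∈ R and 4 ∈ Q, so 4 ∉ R \ Q
4 ∈ Q and 4 ∉ (R \ Q), so 4 ∉ Q ∩ (R \ Q)
4 ∉ (R △ P) and 4 ∉ (Q ∩ (R \ Q)), so 4 ∉ (R △ P) △ (Q ∩ (R \ Q))
4 ∈ R and 4 ∉ ((R △ P) △ (Q ∩ (R \ Q))), so 4 ∈ R \ ((R △ P) △ (Q ∩ (R \ Q)))
4 ∈ (R \ ((R △ P) △ (Q ∩ (R \ Q)))) and 4 ∈ R, so 4 ∈ (R \ ((R △ P) △ (Q ∩ (R \ Q)))) ∩ R

Yes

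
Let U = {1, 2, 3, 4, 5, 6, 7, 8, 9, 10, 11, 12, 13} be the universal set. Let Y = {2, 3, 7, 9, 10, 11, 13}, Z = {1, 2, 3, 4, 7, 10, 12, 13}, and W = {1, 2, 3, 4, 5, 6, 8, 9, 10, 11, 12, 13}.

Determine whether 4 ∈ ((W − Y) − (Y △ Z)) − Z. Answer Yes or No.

4 ∈ W and 4 ∉ Y, so 4 ∈ W − Y
4 ∉ Y and 4 ∈ Z, so 4 ∈ Y △ Z
4 ∈ (W − Y) and 4 ∈ (Y △ Z), so 4 ∉ (W − Y) − (Y △ Z)
4 ∉ ((W − Y) − (Y △ Z)) and 4 ∈ Z, so 4 ∉ ((W − Y) − (Y △ Z)) − Z

No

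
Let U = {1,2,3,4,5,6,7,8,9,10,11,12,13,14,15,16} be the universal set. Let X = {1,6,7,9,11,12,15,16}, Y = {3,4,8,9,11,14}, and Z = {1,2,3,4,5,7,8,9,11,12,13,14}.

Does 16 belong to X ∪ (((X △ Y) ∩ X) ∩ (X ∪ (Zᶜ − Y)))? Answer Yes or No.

Yes

16 ∈ X and 16 ∉ Y, so 16 ∈ X △ Y
16 ∈ (X △ Y) and 16 ∈ X, so 16 ∈ (X △ Y) ∩ X
16 ∉ Z, so 16 ∈ Zᶜ
16 ∈ Zᶜ and 16 ∉ Y, so 16 ∈ Zᶜ − Y
16 ∈ X and 16 ∈ (Zᶜ − Y), so 16 ∈ X ∪ (Zᶜ − Y)
16 ∈ ((X △ Y) ∩ X) and 16 ∈ (X ∪ (Zᶜ − Y)), so 16 ∈ ((X △ Y) ∩ X) ∩ (X ∪ (Zᶜ − Y))
16 ∈ X and 16 ∈ (((X △ Y) ∩ X) ∩ (X ∪ (Zᶜ − Y))), so 16 ∈ X ∪ (((X △ Y) ∩ X) ∩ (X ∪ (Zᶜ − Y)))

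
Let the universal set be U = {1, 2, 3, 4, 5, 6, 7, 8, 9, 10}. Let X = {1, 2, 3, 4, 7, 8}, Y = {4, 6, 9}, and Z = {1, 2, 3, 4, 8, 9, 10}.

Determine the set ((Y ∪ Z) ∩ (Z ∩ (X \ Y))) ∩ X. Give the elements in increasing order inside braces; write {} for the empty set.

Y ∪ Z = {1, 2, 3, 4, 6, 8, 9, 10}
X \ Y = {1, 2, 3, 7, 8}
Z ∩ (X \ Y) = {1, 2, 3, 8}
(Y ∪ Z) ∩ (Z ∩ (X \ Y)) = {1, 2, 3, 8}
((Y ∪ Z) ∩ (Z ∩ (X \ Y))) ∩ X = {1, 2, 3, 8}

{1, 2, 3, 8}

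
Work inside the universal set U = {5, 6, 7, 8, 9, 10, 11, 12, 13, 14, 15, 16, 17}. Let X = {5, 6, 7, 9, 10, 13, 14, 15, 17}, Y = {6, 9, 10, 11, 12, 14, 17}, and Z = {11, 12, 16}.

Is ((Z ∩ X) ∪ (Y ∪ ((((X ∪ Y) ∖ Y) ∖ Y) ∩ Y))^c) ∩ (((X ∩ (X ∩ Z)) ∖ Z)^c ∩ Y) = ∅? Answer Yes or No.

Yes

Z ∩ X = {}
X ∪ Y = {5, 6, 7, 9, 10, 11, 12, 13, 14, 15, 17}
(X ∪ Y) ∖ Y = {5, 7, 13, 15}
((X ∪ Y) ∖ Y) ∖ Y = {5, 7, 13, 15}
(((X ∪ Y) ∖ Y) ∖ Y) ∩ Y = {}
Y ∪ ((((X ∪ Y) ∖ Y) ∖ Y) ∩ Y) = {6, 9, 10, 11, 12, 14, 17}
(Y ∪ ((((X ∪ Y) ∖ Y) ∖ Y) ∩ Y))^c = {5, 7, 8, 13, 15, 16}
(Z ∩ X) ∪ (Y ∪ ((((X ∪ Y) ∖ Y) ∖ Y) ∩ Y))^c = {5, 7, 8, 13, 15, 16}
X ∩ Z = {}
X ∩ (X ∩ Z) = {}
(X ∩ (X ∩ Z)) ∖ Z = {}
((X ∩ (X ∩ Z)) ∖ Z)^c = {5, 6, 7, 8, 9, 10, 11, 12, 13, 14, 15, 16, 17}
((X ∩ (X ∩ Z)) ∖ Z)^c ∩ Y = {6, 9, 10, 11, 12, 14, 17}
{5, 7, 8, 13, 15, 16} and {6, 9, 10, 11, 12, 14, 17} share no elements.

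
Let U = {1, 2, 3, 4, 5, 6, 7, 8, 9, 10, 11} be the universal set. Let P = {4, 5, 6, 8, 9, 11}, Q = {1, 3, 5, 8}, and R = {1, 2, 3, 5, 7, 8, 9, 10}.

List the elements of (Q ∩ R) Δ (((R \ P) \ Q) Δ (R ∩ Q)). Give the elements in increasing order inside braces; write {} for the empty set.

{2, 7, 10}

Q ∩ R = {1, 3, 5, 8}
R \ P = {1, 2, 3, 7, 10}
(R \ P) \ Q = {2, 7, 10}
R ∩ Q = {1, 3, 5, 8}
((R \ P) \ Q) Δ (R ∩ Q) = {1, 2, 3, 5, 7, 8, 10}
(Q ∩ R) Δ (((R \ P) \ Q) Δ (R ∩ Q)) = {2, 7, 10}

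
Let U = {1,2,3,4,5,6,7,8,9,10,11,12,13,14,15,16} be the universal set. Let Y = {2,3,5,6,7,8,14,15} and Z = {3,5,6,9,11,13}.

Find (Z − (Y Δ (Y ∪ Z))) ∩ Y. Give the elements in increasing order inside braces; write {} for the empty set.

Y ∪ Z = {2,3,5,6,7,8,9,11,13,14,15}
Y Δ (Y ∪ Z) = {9,11,13}
Z − (Y Δ (Y ∪ Z)) = {3,5,6}
(Z − (Y Δ (Y ∪ Z))) ∩ Y = {3,5,6}

{3,5,6}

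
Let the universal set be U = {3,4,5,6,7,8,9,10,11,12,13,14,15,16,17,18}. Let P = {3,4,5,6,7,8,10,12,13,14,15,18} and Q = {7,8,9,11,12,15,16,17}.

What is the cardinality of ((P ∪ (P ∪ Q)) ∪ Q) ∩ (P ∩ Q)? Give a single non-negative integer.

4

P ∪ Q = {3,4,5,6,7,8,9,10,11,12,13,14,15,16,17,18}
P ∪ (P ∪ Q) = {3,4,5,6,7,8,9,10,11,12,13,14,15,16,17,18}
(P ∪ (P ∪ Q)) ∪ Q = {3,4,5,6,7,8,9,10,11,12,13,14,15,16,17,18}
P ∩ Q = {7,8,12,15}
((P ∪ (P ∪ Q)) ∪ Q) ∩ (P ∩ Q) = {7,8,12,15}
|((P ∪ (P ∪ Q)) ∪ Q) ∩ (P ∩ Q)| = 4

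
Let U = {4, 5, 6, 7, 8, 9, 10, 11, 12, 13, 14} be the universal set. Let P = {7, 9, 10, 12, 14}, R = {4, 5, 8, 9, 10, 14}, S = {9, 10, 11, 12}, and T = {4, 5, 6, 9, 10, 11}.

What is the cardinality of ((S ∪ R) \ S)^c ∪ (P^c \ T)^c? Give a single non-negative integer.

S ∪ R = {4, 5, 8, 9, 10, 11, 12, 14}
(S ∪ R) \ S = {4, 5, 8, 14}
((S ∪ R) \ S)^c = {6, 7, 9, 10, 11, 12, 13}
P^c = {4, 5, 6, 8, 11, 13}
P^c \ T = {8, 13}
(P^c \ T)^c = {4, 5, 6, 7, 9, 10, 11, 12, 14}
((S ∪ R) \ S)^c ∪ (P^c \ T)^c = {4, 5, 6, 7, 9, 10, 11, 12, 13, 14}
|((S ∪ R) \ S)^c ∪ (P^c \ T)^c| = 10

10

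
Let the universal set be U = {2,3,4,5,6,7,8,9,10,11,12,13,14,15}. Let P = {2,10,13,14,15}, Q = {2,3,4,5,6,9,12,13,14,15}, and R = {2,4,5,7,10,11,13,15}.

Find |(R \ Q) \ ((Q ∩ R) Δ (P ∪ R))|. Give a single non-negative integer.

0

R \ Q = {7,10,11}
Q ∩ R = {2,4,5,13,15}
P ∪ R = {2,4,5,7,10,11,13,14,15}
(Q ∩ R) Δ (P ∪ R) = {7,10,11,14}
(R \ Q) \ ((Q ∩ R) Δ (P ∪ R)) = {}
|(R \ Q) \ ((Q ∩ R) Δ (P ∪ R))| = 0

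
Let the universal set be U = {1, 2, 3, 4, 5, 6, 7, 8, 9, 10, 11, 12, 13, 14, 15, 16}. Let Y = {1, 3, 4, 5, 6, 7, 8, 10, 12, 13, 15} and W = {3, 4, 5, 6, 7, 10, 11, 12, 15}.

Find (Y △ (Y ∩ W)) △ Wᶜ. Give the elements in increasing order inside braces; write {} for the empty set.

Y ∩ W = {3, 4, 5, 6, 7, 10, 12, 15}
Y △ (Y ∩ W) = {1, 8, 13}
Wᶜ = {1, 2, 8, 9, 13, 14, 16}
(Y △ (Y ∩ W)) △ Wᶜ = {2, 9, 14, 16}

{2, 9, 14, 16}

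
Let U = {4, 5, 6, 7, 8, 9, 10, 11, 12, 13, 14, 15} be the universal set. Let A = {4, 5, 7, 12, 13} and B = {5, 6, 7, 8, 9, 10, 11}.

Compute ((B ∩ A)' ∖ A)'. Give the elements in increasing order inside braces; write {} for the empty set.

{4, 5, 7, 12, 13}

B ∩ A = {5, 7}
(B ∩ A)' = {4, 6, 8, 9, 10, 11, 12, 13, 14, 15}
(B ∩ A)' ∖ A = {6, 8, 9, 10, 11, 14, 15}
((B ∩ A)' ∖ A)' = {4, 5, 7, 12, 13}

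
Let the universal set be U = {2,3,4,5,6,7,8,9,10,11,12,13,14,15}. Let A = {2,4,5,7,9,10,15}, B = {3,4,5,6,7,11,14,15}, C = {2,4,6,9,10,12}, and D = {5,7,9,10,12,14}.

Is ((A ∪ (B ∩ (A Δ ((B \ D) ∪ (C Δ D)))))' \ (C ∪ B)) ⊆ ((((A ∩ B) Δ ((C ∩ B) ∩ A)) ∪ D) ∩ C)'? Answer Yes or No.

B \ D = {3,4,6,11,15}
C Δ D = {2,4,5,6,7,14}
(B \ D) ∪ (C Δ D) = {2,3,4,5,6,7,11,14,15}
A Δ ((B \ D) ∪ (C Δ D)) = {3,6,9,10,11,14}
B ∩ (A Δ ((B \ D) ∪ (C Δ D))) = {3,6,11,14}
A ∪ (B ∩ (A Δ ((B \ D) ∪ (C Δ D)))) = {2,3,4,5,6,7,9,10,11,14,15}
(A ∪ (B ∩ (A Δ ((B \ D) ∪ (C Δ D)))))' = {8,12,13}
C ∪ B = {2,3,4,5,6,7,9,10,11,12,14,15}
(A ∪ (B ∩ (A Δ ((B \ D) ∪ (C Δ D)))))' \ (C ∪ B) = {8,13}
A ∩ B = {4,5,7,15}
C ∩ B = {4,6}
(C ∩ B) ∩ A = {4}
(A ∩ B) Δ ((C ∩ B) ∩ A) = {5,7,15}
((A ∩ B) Δ ((C ∩ B) ∩ A)) ∪ D = {5,7,9,10,12,14,15}
(((A ∩ B) Δ ((C ∩ B) ∩ A)) ∪ D) ∩ C = {9,10,12}
((((A ∩ B) Δ ((C ∩ B) ∩ A)) ∪ D) ∩ C)' = {2,3,4,5,6,7,8,11,13,14,15}
Every element of {8,13} is in {2,3,4,5,6,7,8,11,13,14,15}, so (A ∪ (B ∩ (A Δ ((B \ D) ∪ (C Δ D)))))' \ (C ∪ B) ⊆ ((((A ∩ B) Δ ((C ∩ B) ∩ A)) ∪ D) ∩ C)'.

Yes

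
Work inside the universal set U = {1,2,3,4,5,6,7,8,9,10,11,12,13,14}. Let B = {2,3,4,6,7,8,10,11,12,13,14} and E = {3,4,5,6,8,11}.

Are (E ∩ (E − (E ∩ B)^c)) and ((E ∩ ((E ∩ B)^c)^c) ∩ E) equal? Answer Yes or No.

Yes

E ∩ B = {3,4,6,8,11}
(E ∩ B)^c = {1,2,5,7,9,10,12,13,14}
E − (E ∩ B)^c = {3,4,6,8,11}
E ∩ (E − (E ∩ B)^c) = {3,4,6,8,11}
((E ∩ B)^c)^c = {3,4,6,8,11}
E ∩ ((E ∩ B)^c)^c = {3,4,6,8,11}
(E ∩ ((E ∩ B)^c)^c) ∩ E = {3,4,6,8,11}
Both equal {3,4,6,8,11}, so E ∩ (E − (E ∩ B)^c) = (E ∩ ((E ∩ B)^c)^c) ∩ E.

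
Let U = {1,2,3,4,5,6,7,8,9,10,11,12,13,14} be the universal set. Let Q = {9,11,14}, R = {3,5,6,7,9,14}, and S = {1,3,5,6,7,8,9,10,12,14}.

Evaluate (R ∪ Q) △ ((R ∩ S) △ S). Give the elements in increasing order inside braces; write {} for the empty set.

R ∪ Q = {3,5,6,7,9,11,14}
R ∩ S = {3,5,6,7,9,14}
(R ∩ S) △ S = {1,8,10,12}
(R ∪ Q) △ ((R ∩ S) △ S) = {1,3,5,6,7,8,9,10,11,12,14}

{1,3,5,6,7,8,9,10,11,12,14}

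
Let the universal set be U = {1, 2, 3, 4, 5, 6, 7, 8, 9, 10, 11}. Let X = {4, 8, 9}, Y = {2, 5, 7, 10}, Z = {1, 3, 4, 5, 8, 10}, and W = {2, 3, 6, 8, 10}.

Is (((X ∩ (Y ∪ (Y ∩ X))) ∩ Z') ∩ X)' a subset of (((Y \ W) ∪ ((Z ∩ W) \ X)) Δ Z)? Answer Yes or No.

No

Y ∩ X = {}
Y ∪ (Y ∩ X) = {2, 5, 7, 10}
X ∩ (Y ∪ (Y ∩ X)) = {}
Z' = {2, 6, 7, 9, 11}
(X ∩ (Y ∪ (Y ∩ X))) ∩ Z' = {}
((X ∩ (Y ∪ (Y ∩ X))) ∩ Z') ∩ X = {}
(((X ∩ (Y ∪ (Y ∩ X))) ∩ Z') ∩ X)' = {1, 2, 3, 4, 5, 6, 7, 8, 9, 10, 11}
Y \ W = {5, 7}
Z ∩ W = {3, 8, 10}
(Z ∩ W) \ X = {3, 10}
(Y \ W) ∪ ((Z ∩ W) \ X) = {3, 5, 7, 10}
((Y \ W) ∪ ((Z ∩ W) \ X)) Δ Z = {1, 4, 7, 8}
2 ∈ (((X ∩ (Y ∪ (Y ∩ X))) ∩ Z') ∩ X)' but 2 ∉ ((Y \ W) ∪ ((Z ∩ W) \ X)) Δ Z, so the inclusion fails.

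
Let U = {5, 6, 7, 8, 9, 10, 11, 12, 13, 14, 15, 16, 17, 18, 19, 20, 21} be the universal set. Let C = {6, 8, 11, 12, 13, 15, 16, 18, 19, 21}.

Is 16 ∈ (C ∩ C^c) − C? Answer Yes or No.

16 ∈ C, so 16 ∉ C^c
16 ∈ C and 16 ∉ C^c, so 16 ∉ C ∩ C^c
16 ∉ (C ∩ C^c) and 16 ∈ C, so 16 ∉ (C ∩ C^c) − C

No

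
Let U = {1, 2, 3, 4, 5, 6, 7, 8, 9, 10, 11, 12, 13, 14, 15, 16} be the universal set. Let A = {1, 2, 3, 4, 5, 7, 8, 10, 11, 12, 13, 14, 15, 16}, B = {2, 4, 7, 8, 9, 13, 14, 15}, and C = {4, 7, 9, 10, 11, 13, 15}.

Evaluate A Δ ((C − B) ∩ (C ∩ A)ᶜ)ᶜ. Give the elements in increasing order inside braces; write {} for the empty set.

{6, 9}

C − B = {10, 11}
C ∩ A = {4, 7, 10, 11, 13, 15}
(C ∩ A)ᶜ = {1, 2, 3, 5, 6, 8, 9, 12, 14, 16}
(C − B) ∩ (C ∩ A)ᶜ = {}
((C − B) ∩ (C ∩ A)ᶜ)ᶜ = {1, 2, 3, 4, 5, 6, 7, 8, 9, 10, 11, 12, 13, 14, 15, 16}
A Δ ((C − B) ∩ (C ∩ A)ᶜ)ᶜ = {6, 9}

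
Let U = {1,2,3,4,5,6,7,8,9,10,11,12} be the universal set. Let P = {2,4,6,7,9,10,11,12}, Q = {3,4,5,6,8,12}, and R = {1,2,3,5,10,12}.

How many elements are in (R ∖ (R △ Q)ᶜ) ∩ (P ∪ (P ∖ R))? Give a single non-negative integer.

2

R △ Q = {1,2,4,6,8,10}
(R △ Q)ᶜ = {3,5,7,9,11,12}
R ∖ (R △ Q)ᶜ = {1,2,10}
P ∖ R = {4,6,7,9,11}
P ∪ (P ∖ R) = {2,4,6,7,9,10,11,12}
(R ∖ (R △ Q)ᶜ) ∩ (P ∪ (P ∖ R)) = {2,10}
|(R ∖ (R △ Q)ᶜ) ∩ (P ∪ (P ∖ R))| = 2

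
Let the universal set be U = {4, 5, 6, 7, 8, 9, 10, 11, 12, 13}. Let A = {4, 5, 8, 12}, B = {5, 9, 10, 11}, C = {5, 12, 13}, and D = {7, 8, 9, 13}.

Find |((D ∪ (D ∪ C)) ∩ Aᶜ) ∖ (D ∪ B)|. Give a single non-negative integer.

0

D ∪ C = {5, 7, 8, 9, 12, 13}
D ∪ (D ∪ C) = {5, 7, 8, 9, 12, 13}
Aᶜ = {6, 7, 9, 10, 11, 13}
(D ∪ (D ∪ C)) ∩ Aᶜ = {7, 9, 13}
D ∪ B = {5, 7, 8, 9, 10, 11, 13}
((D ∪ (D ∪ C)) ∩ Aᶜ) ∖ (D ∪ B) = {}
|((D ∪ (D ∪ C)) ∩ Aᶜ) ∖ (D ∪ B)| = 0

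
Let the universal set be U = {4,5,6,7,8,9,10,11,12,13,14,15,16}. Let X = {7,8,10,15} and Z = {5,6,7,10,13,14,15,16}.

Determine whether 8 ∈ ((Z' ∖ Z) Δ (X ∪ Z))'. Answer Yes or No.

Yes

8 ∉ Z, so 8 ∈ Z'
8 ∈ Z' and 8 ∉ Z, so 8 ∈ Z' ∖ Z
8 ∈ X and 8 ∉ Z, so 8 ∈ X ∪ Z
8 ∈ (Z' ∖ Z) and 8 ∈ (X ∪ Z), so 8 ∉ (Z' ∖ Z) Δ (X ∪ Z)
8 ∈ ((Z' ∖ Z) Δ (X ∪ Z))' since 8 ∉ ((Z' ∖ Z) Δ (X ∪ Z))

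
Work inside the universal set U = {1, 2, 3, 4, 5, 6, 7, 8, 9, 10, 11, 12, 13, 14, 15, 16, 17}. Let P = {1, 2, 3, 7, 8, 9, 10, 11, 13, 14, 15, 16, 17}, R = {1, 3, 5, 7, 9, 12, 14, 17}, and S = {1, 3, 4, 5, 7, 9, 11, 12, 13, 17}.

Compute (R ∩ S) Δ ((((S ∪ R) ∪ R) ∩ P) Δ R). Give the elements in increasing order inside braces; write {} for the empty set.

R ∩ S = {1, 3, 5, 7, 9, 12, 17}
S ∪ R = {1, 3, 4, 5, 7, 9, 11, 12, 13, 14, 17}
(S ∪ R) ∪ R = {1, 3, 4, 5, 7, 9, 11, 12, 13, 14, 17}
((S ∪ R) ∪ R) ∩ P = {1, 3, 7, 9, 11, 13, 14, 17}
(((S ∪ R) ∪ R) ∩ P) Δ R = {5, 11, 12, 13}
(R ∩ S) Δ ((((S ∪ R) ∪ R) ∩ P) Δ R) = {1, 3, 7, 9, 11, 13, 17}

{1, 3, 7, 9, 11, 13, 17}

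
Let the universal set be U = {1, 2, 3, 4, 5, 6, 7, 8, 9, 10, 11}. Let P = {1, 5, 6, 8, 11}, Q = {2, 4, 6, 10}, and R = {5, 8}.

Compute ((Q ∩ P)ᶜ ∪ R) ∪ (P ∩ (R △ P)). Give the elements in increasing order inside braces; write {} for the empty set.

{1, 2, 3, 4, 5, 6, 7, 8, 9, 10, 11}

Q ∩ P = {6}
(Q ∩ P)ᶜ = {1, 2, 3, 4, 5, 7, 8, 9, 10, 11}
(Q ∩ P)ᶜ ∪ R = {1, 2, 3, 4, 5, 7, 8, 9, 10, 11}
R △ P = {1, 6, 11}
P ∩ (R △ P) = {1, 6, 11}
((Q ∩ P)ᶜ ∪ R) ∪ (P ∩ (R △ P)) = {1, 2, 3, 4, 5, 6, 7, 8, 9, 10, 11}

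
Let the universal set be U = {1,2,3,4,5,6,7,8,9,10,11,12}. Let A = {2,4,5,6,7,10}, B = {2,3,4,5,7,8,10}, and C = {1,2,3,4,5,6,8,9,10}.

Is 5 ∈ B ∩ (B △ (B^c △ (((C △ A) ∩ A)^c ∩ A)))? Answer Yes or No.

5 ∈ B, so 5 ∉ B^c
5 ∈ C and 5 ∈ A, so 5 ∉ C △ A
5 ∉ (C △ A) and 5 ∈ A, so 5 ∉ (C △ A) ∩ A
5 ∈ ((C △ A) ∩ A)^c since 5 ∉ ((C △ A) ∩ A)
5 ∈ ((C △ A) ∩ A)^c and 5 ∈ A, so 5 ∈ ((C △ A) ∩ A)^c ∩ A
5 ∉ B^c and 5 ∈ (((C △ A) ∩ A)^c ∩ A), so 5 ∈ B^c △ (((C △ A) ∩ A)^c ∩ A)
5 ∈ B and 5 ∈ (B^c △ (((C △ A) ∩ A)^c ∩ A)), so 5 ∉ B △ (B^c △ (((C △ A) ∩ A)^c ∩ A))
5 ∈ B and 5 ∉ (B △ (B^c △ (((C △ A) ∩ A)^c ∩ A))), so 5 ∉ B ∩ (B △ (B^c △ (((C △ A) ∩ A)^c ∩ A)))

No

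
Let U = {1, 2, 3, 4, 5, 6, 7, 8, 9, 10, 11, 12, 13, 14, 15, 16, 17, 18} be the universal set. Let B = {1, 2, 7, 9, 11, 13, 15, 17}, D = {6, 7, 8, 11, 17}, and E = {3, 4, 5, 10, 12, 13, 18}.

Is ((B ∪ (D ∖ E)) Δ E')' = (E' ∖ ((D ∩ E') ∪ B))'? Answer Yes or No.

D ∖ E = {6, 7, 8, 11, 17}
B ∪ (D ∖ E) = {1, 2, 6, 7, 8, 9, 11, 13, 15, 17}
E' = {1, 2, 6, 7, 8, 9, 11, 14, 15, 16, 17}
(B ∪ (D ∖ E)) Δ E' = {13, 14, 16}
((B ∪ (D ∖ E)) Δ E')' = {1, 2, 3, 4, 5, 6, 7, 8, 9, 10, 11, 12, 15, 17, 18}
D ∩ E' = {6, 7, 8, 11, 17}
(D ∩ E') ∪ B = {1, 2, 6, 7, 8, 9, 11, 13, 15, 17}
E' ∖ ((D ∩ E') ∪ B) = {14, 16}
(E' ∖ ((D ∩ E') ∪ B))' = {1, 2, 3, 4, 5, 6, 7, 8, 9, 10, 11, 12, 13, 15, 17, 18}
13 ∈ (E' ∖ ((D ∩ E') ∪ B))' but 13 ∉ ((B ∪ (D ∖ E)) Δ E')', so they differ.

No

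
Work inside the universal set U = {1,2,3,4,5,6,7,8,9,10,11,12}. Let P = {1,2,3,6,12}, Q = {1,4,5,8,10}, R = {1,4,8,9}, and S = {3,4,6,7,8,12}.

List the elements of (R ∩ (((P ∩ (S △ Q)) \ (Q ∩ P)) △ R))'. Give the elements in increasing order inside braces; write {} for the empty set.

S △ Q = {1,3,5,6,7,10,12}
P ∩ (S △ Q) = {1,3,6,12}
Q ∩ P = {1}
(P ∩ (S △ Q)) \ (Q ∩ P) = {3,6,12}
((P ∩ (S △ Q)) \ (Q ∩ P)) △ R = {1,3,4,6,8,9,12}
R ∩ (((P ∩ (S △ Q)) \ (Q ∩ P)) △ R) = {1,4,8,9}
(R ∩ (((P ∩ (S △ Q)) \ (Q ∩ P)) △ R))' = {2,3,5,6,7,10,11,12}

{2,3,5,6,7,10,11,12}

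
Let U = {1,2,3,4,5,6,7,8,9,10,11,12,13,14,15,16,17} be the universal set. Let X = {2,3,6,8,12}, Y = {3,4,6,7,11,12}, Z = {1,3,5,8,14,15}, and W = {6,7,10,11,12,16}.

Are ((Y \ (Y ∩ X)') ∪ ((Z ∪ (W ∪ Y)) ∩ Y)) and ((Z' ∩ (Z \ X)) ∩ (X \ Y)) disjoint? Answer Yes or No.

Y ∩ X = {3,6,12}
(Y ∩ X)' = {1,2,4,5,7,8,9,10,11,13,14,15,16,17}
Y \ (Y ∩ X)' = {3,6,12}
W ∪ Y = {3,4,6,7,10,11,12,16}
Z ∪ (W ∪ Y) = {1,3,4,5,6,7,8,10,11,12,14,15,16}
(Z ∪ (W ∪ Y)) ∩ Y = {3,4,6,7,11,12}
(Y \ (Y ∩ X)') ∪ ((Z ∪ (W ∪ Y)) ∩ Y) = {3,4,6,7,11,12}
Z' = {2,4,6,7,9,10,11,12,13,16,17}
Z \ X = {1,5,14,15}
Z' ∩ (Z \ X) = {}
X \ Y = {2,8}
(Z' ∩ (Z \ X)) ∩ (X \ Y) = {}
{3,4,6,7,11,12} and {} share no elements.

Yes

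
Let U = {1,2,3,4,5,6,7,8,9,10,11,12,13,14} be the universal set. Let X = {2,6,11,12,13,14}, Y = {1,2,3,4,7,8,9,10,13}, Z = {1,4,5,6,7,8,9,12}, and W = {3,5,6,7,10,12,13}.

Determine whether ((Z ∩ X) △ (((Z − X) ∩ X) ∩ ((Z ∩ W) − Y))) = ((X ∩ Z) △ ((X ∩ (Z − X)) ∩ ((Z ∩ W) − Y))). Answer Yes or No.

Yes

Z ∩ X = {6,12}
Z − X = {1,4,5,7,8,9}
(Z − X) ∩ X = {}
Z ∩ W = {5,6,7,12}
(Z ∩ W) − Y = {5,6,12}
((Z − X) ∩ X) ∩ ((Z ∩ W) − Y) = {}
(Z ∩ X) △ (((Z − X) ∩ X) ∩ ((Z ∩ W) − Y)) = {6,12}
X ∩ Z = {6,12}
X ∩ (Z − X) = {}
(X ∩ (Z − X)) ∩ ((Z ∩ W) − Y) = {}
(X ∩ Z) △ ((X ∩ (Z − X)) ∩ ((Z ∩ W) − Y)) = {6,12}
Both equal {6,12}, so (Z ∩ X) △ (((Z − X) ∩ X) ∩ ((Z ∩ W) − Y)) = (X ∩ Z) △ ((X ∩ (Z − X)) ∩ ((Z ∩ W) − Y)).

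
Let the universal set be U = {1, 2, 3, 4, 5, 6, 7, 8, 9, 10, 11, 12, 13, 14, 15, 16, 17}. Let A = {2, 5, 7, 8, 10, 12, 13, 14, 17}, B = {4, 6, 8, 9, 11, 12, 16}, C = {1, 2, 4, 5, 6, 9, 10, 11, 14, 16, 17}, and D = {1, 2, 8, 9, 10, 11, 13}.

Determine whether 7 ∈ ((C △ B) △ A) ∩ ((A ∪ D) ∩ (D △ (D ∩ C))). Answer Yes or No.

7 ∉ C and 7 ∉ B, so 7 ∉ C △ B
7 ∉ (C △ B) and 7 ∈ A, so 7 ∈ (C △ B) △ A
7 ∈ A and 7 ∉ D, so 7 ∈ A ∪ D
7 ∉ D and 7 ∉ C, so 7 ∉ D ∩ C
7 ∉ D and 7 ∉ (D ∩ C), so 7 ∉ D △ (D ∩ C)
7 ∈ (A ∪ D) and 7 ∉ (D △ (D ∩ C)), so 7 ∉ (A ∪ D) ∩ (D △ (D ∩ C))
7 ∈ ((C △ B) △ A) and 7 ∉ ((A ∪ D) ∩ (D △ (D ∩ C))), so 7 ∉ ((C △ B) △ A) ∩ ((A ∪ D) ∩ (D △ (D ∩ C)))

No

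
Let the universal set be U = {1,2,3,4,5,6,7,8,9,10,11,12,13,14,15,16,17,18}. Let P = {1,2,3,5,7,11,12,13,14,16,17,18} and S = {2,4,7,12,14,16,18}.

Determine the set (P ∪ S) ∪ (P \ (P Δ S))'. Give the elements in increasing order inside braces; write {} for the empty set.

{1,2,3,4,5,6,7,8,9,10,11,12,13,14,15,16,17,18}

P ∪ S = {1,2,3,4,5,7,11,12,13,14,16,17,18}
P Δ S = {1,3,4,5,11,13,17}
P \ (P Δ S) = {2,7,12,14,16,18}
(P \ (P Δ S))' = {1,3,4,5,6,8,9,10,11,13,15,17}
(P ∪ S) ∪ (P \ (P Δ S))' = {1,2,3,4,5,6,7,8,9,10,11,12,13,14,15,16,17,18}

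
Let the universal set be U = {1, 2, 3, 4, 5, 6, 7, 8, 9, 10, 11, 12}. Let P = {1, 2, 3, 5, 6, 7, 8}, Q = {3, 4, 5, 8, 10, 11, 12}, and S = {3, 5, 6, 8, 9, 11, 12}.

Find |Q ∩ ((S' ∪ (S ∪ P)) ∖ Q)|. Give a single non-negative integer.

S' = {1, 2, 4, 7, 10}
S ∪ P = {1, 2, 3, 5, 6, 7, 8, 9, 11, 12}
S' ∪ (S ∪ P) = {1, 2, 3, 4, 5, 6, 7, 8, 9, 10, 11, 12}
(S' ∪ (S ∪ P)) ∖ Q = {1, 2, 6, 7, 9}
Q ∩ ((S' ∪ (S ∪ P)) ∖ Q) = {}
|Q ∩ ((S' ∪ (S ∪ P)) ∖ Q)| = 0

0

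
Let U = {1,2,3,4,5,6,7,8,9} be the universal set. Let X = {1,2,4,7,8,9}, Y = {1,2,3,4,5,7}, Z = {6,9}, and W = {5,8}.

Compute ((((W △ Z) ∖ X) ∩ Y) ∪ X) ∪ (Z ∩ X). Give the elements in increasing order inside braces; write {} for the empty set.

{1,2,4,5,7,8,9}

W △ Z = {5,6,8,9}
(W △ Z) ∖ X = {5,6}
((W △ Z) ∖ X) ∩ Y = {5}
(((W △ Z) ∖ X) ∩ Y) ∪ X = {1,2,4,5,7,8,9}
Z ∩ X = {9}
((((W △ Z) ∖ X) ∩ Y) ∪ X) ∪ (Z ∩ X) = {1,2,4,5,7,8,9}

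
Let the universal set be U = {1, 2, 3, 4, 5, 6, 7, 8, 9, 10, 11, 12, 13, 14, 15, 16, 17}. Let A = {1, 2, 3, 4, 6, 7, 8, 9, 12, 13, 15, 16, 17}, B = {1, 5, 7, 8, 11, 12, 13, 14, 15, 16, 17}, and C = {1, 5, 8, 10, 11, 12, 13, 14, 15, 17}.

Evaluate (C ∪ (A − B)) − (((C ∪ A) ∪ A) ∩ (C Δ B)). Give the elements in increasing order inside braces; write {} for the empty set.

{1, 2, 3, 4, 5, 6, 8, 9, 11, 12, 13, 14, 15, 17}

A − B = {2, 3, 4, 6, 9}
C ∪ (A − B) = {1, 2, 3, 4, 5, 6, 8, 9, 10, 11, 12, 13, 14, 15, 17}
C ∪ A = {1, 2, 3, 4, 5, 6, 7, 8, 9, 10, 11, 12, 13, 14, 15, 16, 17}
(C ∪ A) ∪ A = {1, 2, 3, 4, 5, 6, 7, 8, 9, 10, 11, 12, 13, 14, 15, 16, 17}
C Δ B = {7, 10, 16}
((C ∪ A) ∪ A) ∩ (C Δ B) = {7, 10, 16}
(C ∪ (A − B)) − (((C ∪ A) ∪ A) ∩ (C Δ B)) = {1, 2, 3, 4, 5, 6, 8, 9, 11, 12, 13, 14, 15, 17}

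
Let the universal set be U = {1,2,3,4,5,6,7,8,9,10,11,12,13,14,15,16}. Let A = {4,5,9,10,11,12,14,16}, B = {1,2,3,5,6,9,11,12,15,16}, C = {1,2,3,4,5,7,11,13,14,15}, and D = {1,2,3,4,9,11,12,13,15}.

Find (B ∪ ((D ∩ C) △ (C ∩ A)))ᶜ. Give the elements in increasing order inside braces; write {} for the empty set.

D ∩ C = {1,2,3,4,11,13,15}
C ∩ A = {4,5,11,14}
(D ∩ C) △ (C ∩ A) = {1,2,3,5,13,14,15}
B ∪ ((D ∩ C) △ (C ∩ A)) = {1,2,3,5,6,9,11,12,13,14,15,16}
(B ∪ ((D ∩ C) △ (C ∩ A)))ᶜ = {4,7,8,10}

{4,7,8,10}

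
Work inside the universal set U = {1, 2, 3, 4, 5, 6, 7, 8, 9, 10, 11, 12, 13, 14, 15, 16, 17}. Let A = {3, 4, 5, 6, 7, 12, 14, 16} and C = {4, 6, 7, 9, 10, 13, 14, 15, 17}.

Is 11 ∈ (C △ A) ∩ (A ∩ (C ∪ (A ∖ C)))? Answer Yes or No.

No

11 ∉ C and 11 ∉ A, so 11 ∉ C △ A
11 ∉ A and 11 ∉ C, so 11 ∉ A ∖ C
11 ∉ C and 11 ∉ (A ∖ C), so 11 ∉ C ∪ (A ∖ C)
11 ∉ A and 11 ∉ (C ∪ (A ∖ C)), so 11 ∉ A ∩ (C ∪ (A ∖ C))
11 ∉ (C △ A) and 11 ∉ (A ∩ (C ∪ (A ∖ C))), so 11 ∉ (C △ A) ∩ (A ∩ (C ∪ (A ∖ C)))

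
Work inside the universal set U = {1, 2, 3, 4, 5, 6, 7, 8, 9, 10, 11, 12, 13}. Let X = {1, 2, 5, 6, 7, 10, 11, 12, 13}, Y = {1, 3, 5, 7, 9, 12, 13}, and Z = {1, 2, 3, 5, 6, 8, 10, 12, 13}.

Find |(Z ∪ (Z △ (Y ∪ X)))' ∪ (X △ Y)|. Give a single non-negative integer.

Y ∪ X = {1, 2, 3, 5, 6, 7, 9, 10, 11, 12, 13}
Z △ (Y ∪ X) = {7, 8, 9, 11}
Z ∪ (Z △ (Y ∪ X)) = {1, 2, 3, 5, 6, 7, 8, 9, 10, 11, 12, 13}
(Z ∪ (Z △ (Y ∪ X)))' = {4}
X △ Y = {2, 3, 6, 9, 10, 11}
(Z ∪ (Z △ (Y ∪ X)))' ∪ (X △ Y) = {2, 3, 4, 6, 9, 10, 11}
|(Z ∪ (Z △ (Y ∪ X)))' ∪ (X △ Y)| = 7

7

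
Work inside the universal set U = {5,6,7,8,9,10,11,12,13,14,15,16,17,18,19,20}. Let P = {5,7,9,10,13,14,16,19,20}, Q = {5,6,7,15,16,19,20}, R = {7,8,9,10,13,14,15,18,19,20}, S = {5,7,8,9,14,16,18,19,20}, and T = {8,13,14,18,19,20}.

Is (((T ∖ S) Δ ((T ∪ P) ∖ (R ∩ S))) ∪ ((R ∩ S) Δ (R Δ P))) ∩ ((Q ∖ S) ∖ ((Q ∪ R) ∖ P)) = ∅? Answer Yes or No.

T ∖ S = {13}
T ∪ P = {5,7,8,9,10,13,14,16,18,19,20}
R ∩ S = {7,8,9,14,18,19,20}
(T ∪ P) ∖ (R ∩ S) = {5,10,13,16}
(T ∖ S) Δ ((T ∪ P) ∖ (R ∩ S)) = {5,10,16}
R Δ P = {5,8,15,16,18}
(R ∩ S) Δ (R Δ P) = {5,7,9,14,15,16,19,20}
((T ∖ S) Δ ((T ∪ P) ∖ (R ∩ S))) ∪ ((R ∩ S) Δ (R Δ P)) = {5,7,9,10,14,15,16,19,20}
Q ∖ S = {6,15}
Q ∪ R = {5,6,7,8,9,10,13,14,15,16,18,19,20}
(Q ∪ R) ∖ P = {6,8,15,18}
(Q ∖ S) ∖ ((Q ∪ R) ∖ P) = {}
{5,7,9,10,14,15,16,19,20} and {} share no elements.

Yes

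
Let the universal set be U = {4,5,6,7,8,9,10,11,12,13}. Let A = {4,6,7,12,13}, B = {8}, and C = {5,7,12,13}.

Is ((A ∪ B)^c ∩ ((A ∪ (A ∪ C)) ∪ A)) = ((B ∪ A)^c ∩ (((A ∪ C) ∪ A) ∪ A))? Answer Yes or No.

Yes

A ∪ B = {4,6,7,8,12,13}
(A ∪ B)^c = {5,9,10,11}
A ∪ C = {4,5,6,7,12,13}
A ∪ (A ∪ C) = {4,5,6,7,12,13}
(A ∪ (A ∪ C)) ∪ A = {4,5,6,7,12,13}
(A ∪ B)^c ∩ ((A ∪ (A ∪ C)) ∪ A) = {5}
B ∪ A = {4,6,7,8,12,13}
(B ∪ A)^c = {5,9,10,11}
(A ∪ C) ∪ A = {4,5,6,7,12,13}
((A ∪ C) ∪ A) ∪ A = {4,5,6,7,12,13}
(B ∪ A)^c ∩ (((A ∪ C) ∪ A) ∪ A) = {5}
Both equal {5}, so (A ∪ B)^c ∩ ((A ∪ (A ∪ C)) ∪ A) = (B ∪ A)^c ∩ (((A ∪ C) ∪ A) ∪ A).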